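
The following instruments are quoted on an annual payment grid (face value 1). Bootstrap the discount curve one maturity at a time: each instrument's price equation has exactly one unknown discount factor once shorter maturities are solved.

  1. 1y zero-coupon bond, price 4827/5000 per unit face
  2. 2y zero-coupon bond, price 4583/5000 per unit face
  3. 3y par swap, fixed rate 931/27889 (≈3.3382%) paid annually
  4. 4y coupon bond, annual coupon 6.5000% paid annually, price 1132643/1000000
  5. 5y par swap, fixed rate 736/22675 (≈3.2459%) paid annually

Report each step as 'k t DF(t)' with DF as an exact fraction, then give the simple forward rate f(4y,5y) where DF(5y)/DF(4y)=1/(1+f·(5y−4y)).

step 1 [1y] zero: DF = P = 4827/5000 ≈ 0.965400
step 2 [2y] zero: DF = P = 4583/5000 ≈ 0.916600
step 3 [3y] swap r/1=931/27889: DF=(1 − 931/27889·(0.965400+0.916600))/(1+931/27889) = 9069/10000 ≈ 0.906900
step 4 [4y] bond c/1=13/200: DF=(1132643/1000000 − 13/200·(0.965400+0.916600+0.906900))/(1+13/200) = 8933/10000 ≈ 0.893300
step 5 [5y] swap r/1=736/22675: DF=(1 − 736/22675·(0.965400+0.916600+0.906900+0.893300))/(1+736/22675) = 533/625 ≈ 0.852800

1 1 4827/5000
2 2 4583/5000
3 3 9069/10000
4 4 8933/10000
5 5 533/625
f(4y,5y) = ((8933/10000)/(533/625) − 1)/(1) = 405/8528 ≈ 4.7491%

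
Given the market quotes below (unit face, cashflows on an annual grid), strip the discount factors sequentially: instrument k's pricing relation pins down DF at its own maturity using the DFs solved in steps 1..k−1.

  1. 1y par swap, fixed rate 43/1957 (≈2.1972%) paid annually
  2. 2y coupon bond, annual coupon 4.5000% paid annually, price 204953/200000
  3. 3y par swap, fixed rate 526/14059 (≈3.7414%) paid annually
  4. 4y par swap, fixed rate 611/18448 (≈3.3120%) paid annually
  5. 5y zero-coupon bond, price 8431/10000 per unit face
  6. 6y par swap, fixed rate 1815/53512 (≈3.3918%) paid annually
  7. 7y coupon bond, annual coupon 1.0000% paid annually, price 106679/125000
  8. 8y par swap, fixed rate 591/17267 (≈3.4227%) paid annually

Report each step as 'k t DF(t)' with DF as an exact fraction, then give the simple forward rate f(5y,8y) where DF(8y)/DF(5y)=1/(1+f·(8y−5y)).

1 1 1957/2000
2 2 1877/2000
3 3 2237/2500
4 4 4389/5000
5 5 8431/10000
6 6 1637/2000
7 7 99/125
8 8 1909/2500
f(5y,8y) = ((8431/10000)/(1909/2500) − 1)/(3) = 265/7636 ≈ 3.4704%

step 1 [1y] swap r/1=43/1957: DF=(1 − 43/1957·(0))/(1+43/1957) = 1957/2000 ≈ 0.978500
step 2 [2y] bond c/1=9/200: DF=(204953/200000 − 9/200·(0.978500))/(1+9/200) = 1877/2000 ≈ 0.938500
step 3 [3y] swap r/1=526/14059: DF=(1 − 526/14059·(0.978500+0.938500))/(1+526/14059) = 2237/2500 ≈ 0.894800
step 4 [4y] swap r/1=611/18448: DF=(1 − 611/18448·(0.978500+0.938500+0.894800))/(1+611/18448) = 4389/5000 ≈ 0.877800
step 5 [5y] zero: DF = P = 8431/10000 ≈ 0.843100
step 6 [6y] swap r/1=1815/53512: DF=(1 − 1815/53512·(0.978500+0.938500+0.894800+0.877800+0.843100))/(1+1815/53512) = 1637/2000 ≈ 0.818500
step 7 [7y] bond c/1=1/100: DF=(106679/125000 − 1/100·(0.978500+0.938500+0.894800+0.877800+0.843100+0.818500))/(1+1/100) = 99/125 ≈ 0.792000
step 8 [8y] swap r/1=591/17267: DF=(1 − 591/17267·(0.978500+0.938500+0.894800+0.877800+0.843100+0.818500+0.792000))/(1+591/17267) = 1909/2500 ≈ 0.763600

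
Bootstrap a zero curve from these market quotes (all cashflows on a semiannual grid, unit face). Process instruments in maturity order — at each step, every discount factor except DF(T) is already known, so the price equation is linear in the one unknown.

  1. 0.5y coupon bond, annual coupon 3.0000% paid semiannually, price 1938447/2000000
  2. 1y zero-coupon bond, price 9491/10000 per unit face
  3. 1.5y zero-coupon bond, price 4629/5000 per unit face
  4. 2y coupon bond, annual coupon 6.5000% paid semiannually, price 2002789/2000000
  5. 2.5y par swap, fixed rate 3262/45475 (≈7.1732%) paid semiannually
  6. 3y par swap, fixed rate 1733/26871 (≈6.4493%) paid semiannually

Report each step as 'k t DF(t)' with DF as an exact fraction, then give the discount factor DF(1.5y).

1 1/2 9549/10000
2 1 9491/10000
3 3/2 4629/5000
4 2 1101/1250
5 5/2 8369/10000
6 3 8267/10000
DF(1.5y) = 4629/5000 ≈ 0.925800

step 1 [0.5y] bond c/2=3/200: DF=(1938447/2000000 − 3/200·(0))/(1+3/200) = 9549/10000 ≈ 0.954900
step 2 [1y] zero: DF = P = 9491/10000 ≈ 0.949100
step 3 [1.5y] zero: DF = P = 4629/5000 ≈ 0.925800
step 4 [2y] bond c/2=13/400: DF=(2002789/2000000 − 13/400·(0.954900+0.949100+0.925800))/(1+13/400) = 1101/1250 ≈ 0.880800
step 5 [2.5y] swap r/2=1631/45475: DF=(1 − 1631/45475·(0.954900+0.949100+0.925800+0.880800))/(1+1631/45475) = 8369/10000 ≈ 0.836900
step 6 [3y] swap r/2=1733/53742: DF=(1 − 1733/53742·(0.954900+0.949100+0.925800+0.880800+0.836900))/(1+1733/53742) = 8267/10000 ≈ 0.826700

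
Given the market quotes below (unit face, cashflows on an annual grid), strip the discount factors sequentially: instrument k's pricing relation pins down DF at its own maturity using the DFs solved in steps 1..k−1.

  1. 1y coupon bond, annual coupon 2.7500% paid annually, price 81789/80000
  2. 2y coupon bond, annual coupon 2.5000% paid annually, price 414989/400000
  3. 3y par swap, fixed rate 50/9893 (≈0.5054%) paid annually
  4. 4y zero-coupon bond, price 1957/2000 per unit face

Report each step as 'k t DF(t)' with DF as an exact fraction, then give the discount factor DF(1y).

1 1 199/200
2 2 9879/10000
3 3 197/200
4 4 1957/2000
DF(1y) = 199/200 ≈ 0.995000

step 1 [1y] bond c/1=11/400: DF=(81789/80000 − 11/400·(0))/(1+11/400) = 199/200 ≈ 0.995000
step 2 [2y] bond c/1=1/40: DF=(414989/400000 − 1/40·(0.995000))/(1+1/40) = 9879/10000 ≈ 0.987900
step 3 [3y] swap r/1=50/9893: DF=(1 − 50/9893·(0.995000+0.987900))/(1+50/9893) = 197/200 ≈ 0.985000
step 4 [4y] zero: DF = P = 1957/2000 ≈ 0.978500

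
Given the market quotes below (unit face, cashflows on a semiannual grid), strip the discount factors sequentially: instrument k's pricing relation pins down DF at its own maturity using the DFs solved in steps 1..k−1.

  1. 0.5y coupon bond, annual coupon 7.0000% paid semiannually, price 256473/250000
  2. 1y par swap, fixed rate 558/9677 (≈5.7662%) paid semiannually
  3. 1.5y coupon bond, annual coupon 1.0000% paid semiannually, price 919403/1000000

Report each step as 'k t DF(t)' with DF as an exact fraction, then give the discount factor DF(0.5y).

1 1/2 1239/1250
2 1 4721/5000
3 3/2 2263/2500
DF(0.5y) = 1239/1250 ≈ 0.991200

step 1 [0.5y] bond c/2=7/200: DF=(256473/250000 − 7/200·(0))/(1+7/200) = 1239/1250 ≈ 0.991200
step 2 [1y] swap r/2=279/9677: DF=(1 − 279/9677·(0.991200))/(1+279/9677) = 4721/5000 ≈ 0.944200
step 3 [1.5y] bond c/2=1/200: DF=(919403/1000000 − 1/200·(0.991200+0.944200))/(1+1/200) = 2263/2500 ≈ 0.905200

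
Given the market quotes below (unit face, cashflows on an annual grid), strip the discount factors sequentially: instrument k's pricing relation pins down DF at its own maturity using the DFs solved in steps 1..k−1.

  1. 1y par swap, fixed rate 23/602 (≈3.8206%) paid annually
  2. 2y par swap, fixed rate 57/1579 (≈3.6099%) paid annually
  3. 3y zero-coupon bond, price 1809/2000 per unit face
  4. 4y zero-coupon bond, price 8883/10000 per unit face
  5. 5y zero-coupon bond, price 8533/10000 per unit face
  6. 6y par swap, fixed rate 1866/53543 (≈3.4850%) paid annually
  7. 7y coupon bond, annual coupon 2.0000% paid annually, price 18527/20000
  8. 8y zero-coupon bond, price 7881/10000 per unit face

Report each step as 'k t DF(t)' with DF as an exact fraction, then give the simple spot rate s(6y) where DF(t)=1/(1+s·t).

1 1 602/625
2 2 2329/2500
3 3 1809/2000
4 4 8883/10000
5 5 8533/10000
6 6 4067/5000
7 7 502/625
8 8 7881/10000
s(6y) = (1/(4067/5000) − 1)/(6) = 311/8134 ≈ 3.8235%

step 1 [1y] swap r/1=23/602: DF=(1 − 23/602·(0))/(1+23/602) = 602/625 ≈ 0.963200
step 2 [2y] swap r/1=57/1579: DF=(1 − 57/1579·(0.963200))/(1+57/1579) = 2329/2500 ≈ 0.931600
step 3 [3y] zero: DF = P = 1809/2000 ≈ 0.904500
step 4 [4y] zero: DF = P = 8883/10000 ≈ 0.888300
step 5 [5y] zero: DF = P = 8533/10000 ≈ 0.853300
step 6 [6y] swap r/1=1866/53543: DF=(1 − 1866/53543·(0.963200+0.931600+0.904500+0.888300+0.853300))/(1+1866/53543) = 4067/5000 ≈ 0.813400
step 7 [7y] bond c/1=1/50: DF=(18527/20000 − 1/50·(0.963200+0.931600+0.904500+0.888300+0.853300+0.813400))/(1+1/50) = 502/625 ≈ 0.803200
step 8 [8y] zero: DF = P = 7881/10000 ≈ 0.788100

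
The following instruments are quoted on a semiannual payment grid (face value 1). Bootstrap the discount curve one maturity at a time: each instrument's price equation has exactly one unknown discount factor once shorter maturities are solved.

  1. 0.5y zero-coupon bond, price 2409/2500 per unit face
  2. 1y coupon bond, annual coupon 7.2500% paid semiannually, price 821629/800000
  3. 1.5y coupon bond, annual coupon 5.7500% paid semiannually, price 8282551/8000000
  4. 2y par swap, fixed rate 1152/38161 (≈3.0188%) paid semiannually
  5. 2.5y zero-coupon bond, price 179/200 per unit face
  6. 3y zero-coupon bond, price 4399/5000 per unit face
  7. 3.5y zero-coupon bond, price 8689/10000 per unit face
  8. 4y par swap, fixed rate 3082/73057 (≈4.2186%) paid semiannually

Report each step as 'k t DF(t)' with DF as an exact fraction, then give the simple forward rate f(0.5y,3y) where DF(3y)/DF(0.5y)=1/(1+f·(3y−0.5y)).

step 1 [0.5y] zero: DF = P = 2409/2500 ≈ 0.963600
step 2 [1y] bond c/2=29/800: DF=(821629/800000 − 29/800·(0.963600))/(1+29/800) = 4787/5000 ≈ 0.957400
step 3 [1.5y] bond c/2=23/800: DF=(8282551/8000000 − 23/800·(0.963600+0.957400))/(1+23/800) = 9527/10000 ≈ 0.952700
step 4 [2y] swap r/2=576/38161: DF=(1 − 576/38161·(0.963600+0.957400+0.952700))/(1+576/38161) = 589/625 ≈ 0.942400
step 5 [2.5y] zero: DF = P = 179/200 ≈ 0.895000
step 6 [3y] zero: DF = P = 4399/5000 ≈ 0.879800
step 7 [3.5y] zero: DF = P = 8689/10000 ≈ 0.868900
step 8 [4y] swap r/2=1541/73057: DF=(1 − 1541/73057·(0.963600+0.957400+0.952700+0.942400+0.895000+0.879800+0.868900))/(1+1541/73057) = 8459/10000 ≈ 0.845900

1 1/2 2409/2500
2 1 4787/5000
3 3/2 9527/10000
4 2 589/625
5 5/2 179/200
6 3 4399/5000
7 7/2 8689/10000
8 4 8459/10000
f(0.5y,3y) = ((2409/2500)/(4399/5000) − 1)/(5/2) = 838/21995 ≈ 3.8100%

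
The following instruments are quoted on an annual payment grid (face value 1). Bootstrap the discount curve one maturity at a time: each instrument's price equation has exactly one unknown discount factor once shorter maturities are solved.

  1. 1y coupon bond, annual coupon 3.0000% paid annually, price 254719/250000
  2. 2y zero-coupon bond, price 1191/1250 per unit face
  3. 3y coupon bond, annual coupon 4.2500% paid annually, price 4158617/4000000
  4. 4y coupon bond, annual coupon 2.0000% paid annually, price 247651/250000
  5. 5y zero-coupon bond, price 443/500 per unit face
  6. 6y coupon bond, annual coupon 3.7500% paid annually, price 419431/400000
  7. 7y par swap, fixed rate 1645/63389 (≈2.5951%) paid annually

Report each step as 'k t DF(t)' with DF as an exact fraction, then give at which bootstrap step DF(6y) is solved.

1 1 2473/2500
2 2 1191/1250
3 3 9181/10000
4 4 9151/10000
5 5 443/500
6 6 4211/5000
7 7 1671/2000
DF(6y) is solved at step 6

step 1 [1y] bond c/1=3/100: DF=(254719/250000 − 3/100·(0))/(1+3/100) = 2473/2500 ≈ 0.989200
step 2 [2y] zero: DF = P = 1191/1250 ≈ 0.952800
step 3 [3y] bond c/1=17/400: DF=(4158617/4000000 − 17/400·(0.989200+0.952800))/(1+17/400) = 9181/10000 ≈ 0.918100
step 4 [4y] bond c/1=1/50: DF=(247651/250000 − 1/50·(0.989200+0.952800+0.918100))/(1+1/50) = 9151/10000 ≈ 0.915100
step 5 [5y] zero: DF = P = 443/500 ≈ 0.886000
step 6 [6y] bond c/1=3/80: DF=(419431/400000 − 3/80·(0.989200+0.952800+0.918100+0.915100+0.886000))/(1+3/80) = 4211/5000 ≈ 0.842200
step 7 [7y] swap r/1=1645/63389: DF=(1 − 1645/63389·(0.989200+0.952800+0.918100+0.915100+0.886000+0.842200))/(1+1645/63389) = 1671/2000 ≈ 0.835500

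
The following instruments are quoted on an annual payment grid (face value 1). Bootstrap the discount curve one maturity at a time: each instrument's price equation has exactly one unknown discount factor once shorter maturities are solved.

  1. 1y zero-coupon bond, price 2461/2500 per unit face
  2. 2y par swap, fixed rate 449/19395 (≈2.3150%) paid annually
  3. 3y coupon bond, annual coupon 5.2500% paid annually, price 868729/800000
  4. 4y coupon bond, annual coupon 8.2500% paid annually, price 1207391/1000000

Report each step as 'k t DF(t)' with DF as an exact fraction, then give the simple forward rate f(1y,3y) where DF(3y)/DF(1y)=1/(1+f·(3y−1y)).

step 1 [1y] zero: DF = P = 2461/2500 ≈ 0.984400
step 2 [2y] swap r/1=449/19395: DF=(1 − 449/19395·(0.984400))/(1+449/19395) = 9551/10000 ≈ 0.955100
step 3 [3y] bond c/1=21/400: DF=(868729/800000 − 21/400·(0.984400+0.955100))/(1+21/400) = 187/200 ≈ 0.935000
step 4 [4y] bond c/1=33/400: DF=(1207391/1000000 − 33/400·(0.984400+0.955100+0.935000))/(1+33/400) = 8963/10000 ≈ 0.896300

1 1 2461/2500
2 2 9551/10000
3 3 187/200
4 4 8963/10000
f(1y,3y) = ((2461/2500)/(187/200) − 1)/(2) = 247/9350 ≈ 2.6417%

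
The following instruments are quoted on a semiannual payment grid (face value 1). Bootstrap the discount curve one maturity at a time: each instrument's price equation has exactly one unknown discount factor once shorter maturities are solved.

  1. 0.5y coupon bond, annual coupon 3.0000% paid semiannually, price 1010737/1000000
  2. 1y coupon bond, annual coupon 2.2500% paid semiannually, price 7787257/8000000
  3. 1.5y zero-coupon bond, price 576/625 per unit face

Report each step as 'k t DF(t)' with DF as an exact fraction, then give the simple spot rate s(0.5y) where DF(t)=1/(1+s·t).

step 1 [0.5y] bond c/2=3/200: DF=(1010737/1000000 − 3/200·(0))/(1+3/200) = 4979/5000 ≈ 0.995800
step 2 [1y] bond c/2=9/800: DF=(7787257/8000000 − 9/800·(0.995800))/(1+9/800) = 1903/2000 ≈ 0.951500
step 3 [1.5y] zero: DF = P = 576/625 ≈ 0.921600

1 1/2 4979/5000
2 1 1903/2000
3 3/2 576/625
s(0.5y) = (1/(4979/5000) − 1)/(1/2) = 42/4979 ≈ 0.8435%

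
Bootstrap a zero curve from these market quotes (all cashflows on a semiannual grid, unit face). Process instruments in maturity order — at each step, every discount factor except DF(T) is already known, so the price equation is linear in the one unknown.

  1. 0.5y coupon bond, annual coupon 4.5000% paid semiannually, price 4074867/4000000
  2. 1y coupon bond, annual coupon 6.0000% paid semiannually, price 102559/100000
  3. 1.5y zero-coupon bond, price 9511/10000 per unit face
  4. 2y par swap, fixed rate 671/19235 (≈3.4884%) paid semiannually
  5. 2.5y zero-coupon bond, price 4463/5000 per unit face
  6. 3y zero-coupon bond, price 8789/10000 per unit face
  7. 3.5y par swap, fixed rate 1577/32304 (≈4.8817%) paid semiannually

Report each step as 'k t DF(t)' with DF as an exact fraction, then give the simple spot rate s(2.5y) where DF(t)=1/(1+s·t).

1 1/2 9963/10000
2 1 9667/10000
3 3/2 9511/10000
4 2 9329/10000
5 5/2 4463/5000
6 3 8789/10000
7 7/2 8423/10000
s(2.5y) = (1/(4463/5000) − 1)/(5/2) = 1074/22315 ≈ 4.8129%

step 1 [0.5y] bond c/2=9/400: DF=(4074867/4000000 − 9/400·(0))/(1+9/400) = 9963/10000 ≈ 0.996300
step 2 [1y] bond c/2=3/100: DF=(102559/100000 − 3/100·(0.996300))/(1+3/100) = 9667/10000 ≈ 0.966700
step 3 [1.5y] zero: DF = P = 9511/10000 ≈ 0.951100
step 4 [2y] swap r/2=671/38470: DF=(1 − 671/38470·(0.996300+0.966700+0.951100))/(1+671/38470) = 9329/10000 ≈ 0.932900
step 5 [2.5y] zero: DF = P = 4463/5000 ≈ 0.892600
step 6 [3y] zero: DF = P = 8789/10000 ≈ 0.878900
step 7 [3.5y] swap r/2=1577/64608: DF=(1 − 1577/64608·(0.996300+0.966700+0.951100+0.932900+0.892600+0.878900))/(1+1577/64608) = 8423/10000 ≈ 0.842300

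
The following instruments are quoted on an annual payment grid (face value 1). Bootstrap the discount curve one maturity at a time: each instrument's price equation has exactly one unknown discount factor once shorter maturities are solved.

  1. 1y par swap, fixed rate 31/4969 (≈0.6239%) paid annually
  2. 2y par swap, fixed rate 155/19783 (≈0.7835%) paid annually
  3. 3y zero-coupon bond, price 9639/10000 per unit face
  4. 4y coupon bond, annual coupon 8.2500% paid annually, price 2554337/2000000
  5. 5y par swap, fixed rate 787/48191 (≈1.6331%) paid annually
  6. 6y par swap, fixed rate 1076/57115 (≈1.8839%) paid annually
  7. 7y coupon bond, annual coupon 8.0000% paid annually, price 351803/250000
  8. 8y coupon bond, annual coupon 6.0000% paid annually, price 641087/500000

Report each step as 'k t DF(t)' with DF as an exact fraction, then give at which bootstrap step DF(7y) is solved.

step 1 [1y] swap r/1=31/4969: DF=(1 − 31/4969·(0))/(1+31/4969) = 4969/5000 ≈ 0.993800
step 2 [2y] swap r/1=155/19783: DF=(1 − 155/19783·(0.993800))/(1+155/19783) = 1969/2000 ≈ 0.984500
step 3 [3y] zero: DF = P = 9639/10000 ≈ 0.963900
step 4 [4y] bond c/1=33/400: DF=(2554337/2000000 − 33/400·(0.993800+0.984500+0.963900))/(1+33/400) = 2389/2500 ≈ 0.955600
step 5 [5y] swap r/1=787/48191: DF=(1 − 787/48191·(0.993800+0.984500+0.963900+0.955600))/(1+787/48191) = 9213/10000 ≈ 0.921300
step 6 [6y] swap r/1=1076/57115: DF=(1 − 1076/57115·(0.993800+0.984500+0.963900+0.955600+0.921300))/(1+1076/57115) = 2231/2500 ≈ 0.892400
step 7 [7y] bond c/1=2/25: DF=(351803/250000 − 2/25·(0.993800+0.984500+0.963900+0.955600+0.921300+0.892400))/(1+2/25) = 8799/10000 ≈ 0.879900
step 8 [8y] bond c/1=3/50: DF=(641087/500000 − 3/50·(0.993800+0.984500+0.963900+0.955600+0.921300+0.892400+0.879900))/(1+3/50) = 1673/2000 ≈ 0.836500

1 1 4969/5000
2 2 1969/2000
3 3 9639/10000
4 4 2389/2500
5 5 9213/10000
6 6 2231/2500
7 7 8799/10000
8 8 1673/2000
DF(7y) is solved at step 7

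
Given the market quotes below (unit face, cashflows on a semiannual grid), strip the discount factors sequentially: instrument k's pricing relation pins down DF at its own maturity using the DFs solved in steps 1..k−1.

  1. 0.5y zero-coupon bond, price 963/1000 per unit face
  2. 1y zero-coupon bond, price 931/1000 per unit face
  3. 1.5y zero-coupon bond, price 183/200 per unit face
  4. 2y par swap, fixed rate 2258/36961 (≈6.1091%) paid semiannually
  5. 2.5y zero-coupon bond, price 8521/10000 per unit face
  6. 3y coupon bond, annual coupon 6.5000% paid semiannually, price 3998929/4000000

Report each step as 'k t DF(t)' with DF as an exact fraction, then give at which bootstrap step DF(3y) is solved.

step 1 [0.5y] zero: DF = P = 963/1000 ≈ 0.963000
step 2 [1y] zero: DF = P = 931/1000 ≈ 0.931000
step 3 [1.5y] zero: DF = P = 183/200 ≈ 0.915000
step 4 [2y] swap r/2=1129/36961: DF=(1 − 1129/36961·(0.963000+0.931000+0.915000))/(1+1129/36961) = 8871/10000 ≈ 0.887100
step 5 [2.5y] zero: DF = P = 8521/10000 ≈ 0.852100
step 6 [3y] bond c/2=13/400: DF=(3998929/4000000 − 13/400·(0.963000+0.931000+0.915000+0.887100+0.852100))/(1+13/400) = 8251/10000 ≈ 0.825100

1 1/2 963/1000
2 1 931/1000
3 3/2 183/200
4 2 8871/10000
5 5/2 8521/10000
6 3 8251/10000
DF(3y) is solved at step 6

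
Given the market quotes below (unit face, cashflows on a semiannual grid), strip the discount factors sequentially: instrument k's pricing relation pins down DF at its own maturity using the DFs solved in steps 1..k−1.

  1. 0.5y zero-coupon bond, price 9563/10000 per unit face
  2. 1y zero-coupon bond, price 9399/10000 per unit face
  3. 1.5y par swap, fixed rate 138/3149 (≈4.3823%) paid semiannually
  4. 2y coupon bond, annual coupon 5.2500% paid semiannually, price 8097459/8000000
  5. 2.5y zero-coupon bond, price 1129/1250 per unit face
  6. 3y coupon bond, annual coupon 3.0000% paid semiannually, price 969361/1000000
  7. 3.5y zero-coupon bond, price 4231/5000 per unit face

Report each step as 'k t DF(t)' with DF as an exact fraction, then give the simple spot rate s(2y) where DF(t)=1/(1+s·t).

step 1 [0.5y] zero: DF = P = 9563/10000 ≈ 0.956300
step 2 [1y] zero: DF = P = 9399/10000 ≈ 0.939900
step 3 [1.5y] swap r/2=69/3149: DF=(1 − 69/3149·(0.956300+0.939900))/(1+69/3149) = 9379/10000 ≈ 0.937900
step 4 [2y] bond c/2=21/800: DF=(8097459/8000000 − 21/800·(0.956300+0.939900+0.937900))/(1+21/800) = 4569/5000 ≈ 0.913800
step 5 [2.5y] zero: DF = P = 1129/1250 ≈ 0.903200
step 6 [3y] bond c/2=3/200: DF=(969361/1000000 − 3/200·(0.956300+0.939900+0.937900+0.913800+0.903200))/(1+3/200) = 8863/10000 ≈ 0.886300
step 7 [3.5y] zero: DF = P = 4231/5000 ≈ 0.846200

1 1/2 9563/10000
2 1 9399/10000
3 3/2 9379/10000
4 2 4569/5000
5 5/2 1129/1250
6 3 8863/10000
7 7/2 4231/5000
s(2y) = (1/(4569/5000) − 1)/(2) = 431/9138 ≈ 4.7166%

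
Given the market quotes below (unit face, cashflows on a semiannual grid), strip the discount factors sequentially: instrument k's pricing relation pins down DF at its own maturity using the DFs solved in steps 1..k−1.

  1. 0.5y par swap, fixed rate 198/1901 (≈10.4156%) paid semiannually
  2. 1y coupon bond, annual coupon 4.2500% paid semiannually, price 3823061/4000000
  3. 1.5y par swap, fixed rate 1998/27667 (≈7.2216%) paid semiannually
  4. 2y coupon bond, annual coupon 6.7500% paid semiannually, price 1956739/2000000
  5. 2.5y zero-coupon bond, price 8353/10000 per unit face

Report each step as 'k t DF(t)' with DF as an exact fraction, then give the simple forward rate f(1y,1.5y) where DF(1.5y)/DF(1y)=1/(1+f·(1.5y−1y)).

1 1/2 1901/2000
2 1 9161/10000
3 3/2 9001/10000
4 2 8561/10000
5 5/2 8353/10000
f(1y,1.5y) = ((9161/10000)/(9001/10000) − 1)/(1/2) = 320/9001 ≈ 3.5552%

step 1 [0.5y] swap r/2=99/1901: DF=(1 − 99/1901·(0))/(1+99/1901) = 1901/2000 ≈ 0.950500
step 2 [1y] bond c/2=17/800: DF=(3823061/4000000 − 17/800·(0.950500))/(1+17/800) = 9161/10000 ≈ 0.916100
step 3 [1.5y] swap r/2=999/27667: DF=(1 − 999/27667·(0.950500+0.916100))/(1+999/27667) = 9001/10000 ≈ 0.900100
step 4 [2y] bond c/2=27/800: DF=(1956739/2000000 − 27/800·(0.950500+0.916100+0.900100))/(1+27/800) = 8561/10000 ≈ 0.856100
step 5 [2.5y] zero: DF = P = 8353/10000 ≈ 0.835300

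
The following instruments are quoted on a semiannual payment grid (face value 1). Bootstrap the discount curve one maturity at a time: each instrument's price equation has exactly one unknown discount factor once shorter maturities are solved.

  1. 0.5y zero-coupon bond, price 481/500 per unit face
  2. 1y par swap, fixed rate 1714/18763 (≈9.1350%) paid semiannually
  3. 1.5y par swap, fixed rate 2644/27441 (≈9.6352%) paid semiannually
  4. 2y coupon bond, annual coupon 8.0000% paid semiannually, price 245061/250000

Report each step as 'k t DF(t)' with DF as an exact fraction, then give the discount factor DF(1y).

1 1/2 481/500
2 1 9143/10000
3 3/2 4339/5000
4 2 837/1000
DF(1y) = 9143/10000 ≈ 0.914300

step 1 [0.5y] zero: DF = P = 481/500 ≈ 0.962000
step 2 [1y] swap r/2=857/18763: DF=(1 − 857/18763·(0.962000))/(1+857/18763) = 9143/10000 ≈ 0.914300
step 3 [1.5y] swap r/2=1322/27441: DF=(1 − 1322/27441·(0.962000+0.914300))/(1+1322/27441) = 4339/5000 ≈ 0.867800
step 4 [2y] bond c/2=1/25: DF=(245061/250000 − 1/25·(0.962000+0.914300+0.867800))/(1+1/25) = 837/1000 ≈ 0.837000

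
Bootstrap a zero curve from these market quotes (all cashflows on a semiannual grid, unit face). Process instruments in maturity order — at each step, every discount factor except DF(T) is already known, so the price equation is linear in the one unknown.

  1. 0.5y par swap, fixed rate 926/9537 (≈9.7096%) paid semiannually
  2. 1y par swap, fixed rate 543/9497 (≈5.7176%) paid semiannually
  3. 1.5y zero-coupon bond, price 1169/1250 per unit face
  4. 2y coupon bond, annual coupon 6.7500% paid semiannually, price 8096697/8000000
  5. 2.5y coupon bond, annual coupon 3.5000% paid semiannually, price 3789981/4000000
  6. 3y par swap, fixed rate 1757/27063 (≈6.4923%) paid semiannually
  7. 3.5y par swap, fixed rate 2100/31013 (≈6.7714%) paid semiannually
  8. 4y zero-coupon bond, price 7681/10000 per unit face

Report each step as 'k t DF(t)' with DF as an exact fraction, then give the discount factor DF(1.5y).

step 1 [0.5y] swap r/2=463/9537: DF=(1 − 463/9537·(0))/(1+463/9537) = 9537/10000 ≈ 0.953700
step 2 [1y] swap r/2=543/18994: DF=(1 − 543/18994·(0.953700))/(1+543/18994) = 9457/10000 ≈ 0.945700
step 3 [1.5y] zero: DF = P = 1169/1250 ≈ 0.935200
step 4 [2y] bond c/2=27/800: DF=(8096697/8000000 − 27/800·(0.953700+0.945700+0.935200))/(1+27/800) = 1773/2000 ≈ 0.886500
step 5 [2.5y] bond c/2=7/400: DF=(3789981/4000000 − 7/400·(0.953700+0.945700+0.935200+0.886500))/(1+7/400) = 542/625 ≈ 0.867200
step 6 [3y] swap r/2=1757/54126: DF=(1 − 1757/54126·(0.953700+0.945700+0.935200+0.886500+0.867200))/(1+1757/54126) = 8243/10000 ≈ 0.824300
step 7 [3.5y] swap r/2=1050/31013: DF=(1 − 1050/31013·(0.953700+0.945700+0.935200+0.886500+0.867200+0.824300))/(1+1050/31013) = 79/100 ≈ 0.790000
step 8 [4y] zero: DF = P = 7681/10000 ≈ 0.768100

1 1/2 9537/10000
2 1 9457/10000
3 3/2 1169/1250
4 2 1773/2000
5 5/2 542/625
6 3 8243/10000
7 7/2 79/100
8 4 7681/10000
DF(1.5y) = 1169/1250 ≈ 0.935200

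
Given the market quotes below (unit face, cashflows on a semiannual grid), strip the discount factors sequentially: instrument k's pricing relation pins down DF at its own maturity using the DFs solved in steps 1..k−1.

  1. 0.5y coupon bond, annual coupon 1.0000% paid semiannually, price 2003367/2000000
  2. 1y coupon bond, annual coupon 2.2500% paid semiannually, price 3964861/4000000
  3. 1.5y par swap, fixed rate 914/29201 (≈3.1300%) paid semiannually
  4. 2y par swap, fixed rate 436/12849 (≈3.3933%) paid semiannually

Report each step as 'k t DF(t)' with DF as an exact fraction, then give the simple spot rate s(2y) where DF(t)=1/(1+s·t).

1 1/2 9967/10000
2 1 9691/10000
3 3/2 9543/10000
4 2 4673/5000
s(2y) = (1/(4673/5000) − 1)/(2) = 327/9346 ≈ 3.4988%

step 1 [0.5y] bond c/2=1/200: DF=(2003367/2000000 − 1/200·(0))/(1+1/200) = 9967/10000 ≈ 0.996700
step 2 [1y] bond c/2=9/800: DF=(3964861/4000000 − 9/800·(0.996700))/(1+9/800) = 9691/10000 ≈ 0.969100
step 3 [1.5y] swap r/2=457/29201: DF=(1 − 457/29201·(0.996700+0.969100))/(1+457/29201) = 9543/10000 ≈ 0.954300
step 4 [2y] swap r/2=218/12849: DF=(1 − 218/12849·(0.996700+0.969100+0.954300))/(1+218/12849) = 4673/5000 ≈ 0.934600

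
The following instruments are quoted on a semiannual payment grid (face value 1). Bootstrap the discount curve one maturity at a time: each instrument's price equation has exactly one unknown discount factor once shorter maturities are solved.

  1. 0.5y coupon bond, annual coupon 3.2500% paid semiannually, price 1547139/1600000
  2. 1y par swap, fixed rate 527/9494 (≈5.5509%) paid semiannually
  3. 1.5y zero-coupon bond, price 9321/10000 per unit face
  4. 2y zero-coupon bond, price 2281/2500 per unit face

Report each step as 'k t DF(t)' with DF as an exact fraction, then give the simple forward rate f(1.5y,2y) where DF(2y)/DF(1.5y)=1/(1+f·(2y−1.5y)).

1 1/2 1903/2000
2 1 9473/10000
3 3/2 9321/10000
4 2 2281/2500
f(1.5y,2y) = ((9321/10000)/(2281/2500) − 1)/(1/2) = 197/4562 ≈ 4.3183%

step 1 [0.5y] bond c/2=13/800: DF=(1547139/1600000 − 13/800·(0))/(1+13/800) = 1903/2000 ≈ 0.951500
step 2 [1y] swap r/2=527/18988: DF=(1 − 527/18988·(0.951500))/(1+527/18988) = 9473/10000 ≈ 0.947300
step 3 [1.5y] zero: DF = P = 9321/10000 ≈ 0.932100
step 4 [2y] zero: DF = P = 2281/2500 ≈ 0.912400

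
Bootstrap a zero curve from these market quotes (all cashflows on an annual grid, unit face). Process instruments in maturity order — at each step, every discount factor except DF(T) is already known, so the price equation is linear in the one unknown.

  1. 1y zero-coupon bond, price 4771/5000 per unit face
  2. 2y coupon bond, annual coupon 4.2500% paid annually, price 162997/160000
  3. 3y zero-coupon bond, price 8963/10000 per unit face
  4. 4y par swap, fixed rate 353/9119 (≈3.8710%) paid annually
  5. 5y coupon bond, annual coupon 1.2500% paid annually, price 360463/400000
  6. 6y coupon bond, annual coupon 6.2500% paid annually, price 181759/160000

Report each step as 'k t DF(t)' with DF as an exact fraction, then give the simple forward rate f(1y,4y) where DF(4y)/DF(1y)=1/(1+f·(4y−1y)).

step 1 [1y] zero: DF = P = 4771/5000 ≈ 0.954200
step 2 [2y] bond c/1=17/400: DF=(162997/160000 − 17/400·(0.954200))/(1+17/400) = 9383/10000 ≈ 0.938300
step 3 [3y] zero: DF = P = 8963/10000 ≈ 0.896300
step 4 [4y] swap r/1=353/9119: DF=(1 − 353/9119·(0.954200+0.938300+0.896300))/(1+353/9119) = 2147/2500 ≈ 0.858800
step 5 [5y] bond c/1=1/80: DF=(360463/400000 − 1/80·(0.954200+0.938300+0.896300+0.858800))/(1+1/80) = 169/200 ≈ 0.845000
step 6 [6y] bond c/1=1/16: DF=(181759/160000 − 1/16·(0.954200+0.938300+0.896300+0.858800+0.845000))/(1+1/16) = 8049/10000 ≈ 0.804900

1 1 4771/5000
2 2 9383/10000
3 3 8963/10000
4 4 2147/2500
5 5 169/200
6 6 8049/10000
f(1y,4y) = ((4771/5000)/(2147/2500) − 1)/(3) = 159/4294 ≈ 3.7028%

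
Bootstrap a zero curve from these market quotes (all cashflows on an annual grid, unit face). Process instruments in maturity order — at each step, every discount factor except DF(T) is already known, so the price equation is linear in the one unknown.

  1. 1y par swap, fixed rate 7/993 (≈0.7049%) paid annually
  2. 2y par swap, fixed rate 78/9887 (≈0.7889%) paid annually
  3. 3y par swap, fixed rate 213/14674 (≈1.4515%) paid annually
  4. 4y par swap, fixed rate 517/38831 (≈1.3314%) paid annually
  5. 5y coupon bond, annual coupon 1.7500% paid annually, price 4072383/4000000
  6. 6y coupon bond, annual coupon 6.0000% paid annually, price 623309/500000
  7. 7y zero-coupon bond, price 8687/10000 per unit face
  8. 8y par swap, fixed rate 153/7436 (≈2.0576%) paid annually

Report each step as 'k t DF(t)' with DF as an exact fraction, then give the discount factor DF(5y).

step 1 [1y] swap r/1=7/993: DF=(1 − 7/993·(0))/(1+7/993) = 993/1000 ≈ 0.993000
step 2 [2y] swap r/1=78/9887: DF=(1 − 78/9887·(0.993000))/(1+78/9887) = 2461/2500 ≈ 0.984400
step 3 [3y] swap r/1=213/14674: DF=(1 − 213/14674·(0.993000+0.984400))/(1+213/14674) = 4787/5000 ≈ 0.957400
step 4 [4y] swap r/1=517/38831: DF=(1 − 517/38831·(0.993000+0.984400+0.957400))/(1+517/38831) = 9483/10000 ≈ 0.948300
step 5 [5y] bond c/1=7/400: DF=(4072383/4000000 − 7/400·(0.993000+0.984400+0.957400+0.948300))/(1+7/400) = 4669/5000 ≈ 0.933800
step 6 [6y] bond c/1=3/50: DF=(623309/500000 − 3/50·(0.993000+0.984400+0.957400+0.948300+0.933800))/(1+3/50) = 4517/5000 ≈ 0.903400
step 7 [7y] zero: DF = P = 8687/10000 ≈ 0.868700
step 8 [8y] swap r/1=153/7436: DF=(1 − 153/7436·(0.993000+0.984400+0.957400+0.948300+0.933800+0.903400+0.868700))/(1+153/7436) = 847/1000 ≈ 0.847000

1 1 993/1000
2 2 2461/2500
3 3 4787/5000
4 4 9483/10000
5 5 4669/5000
6 6 4517/5000
7 7 8687/10000
8 8 847/1000
DF(5y) = 4669/5000 ≈ 0.933800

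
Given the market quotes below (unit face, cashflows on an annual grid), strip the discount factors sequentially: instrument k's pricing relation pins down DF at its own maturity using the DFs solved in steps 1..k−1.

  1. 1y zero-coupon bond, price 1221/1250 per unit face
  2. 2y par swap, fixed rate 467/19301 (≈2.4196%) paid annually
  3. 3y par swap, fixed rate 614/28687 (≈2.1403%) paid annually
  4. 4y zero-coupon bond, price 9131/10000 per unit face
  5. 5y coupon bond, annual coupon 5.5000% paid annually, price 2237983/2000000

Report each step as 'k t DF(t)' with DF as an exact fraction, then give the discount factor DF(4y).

1 1 1221/1250
2 2 9533/10000
3 3 4693/5000
4 4 9131/10000
5 5 1727/2000
DF(4y) = 9131/10000 ≈ 0.913100

step 1 [1y] zero: DF = P = 1221/1250 ≈ 0.976800
step 2 [2y] swap r/1=467/19301: DF=(1 − 467/19301·(0.976800))/(1+467/19301) = 9533/10000 ≈ 0.953300
step 3 [3y] swap r/1=614/28687: DF=(1 − 614/28687·(0.976800+0.953300))/(1+614/28687) = 4693/5000 ≈ 0.938600
step 4 [4y] zero: DF = P = 9131/10000 ≈ 0.913100
step 5 [5y] bond c/1=11/200: DF=(2237983/2000000 − 11/200·(0.976800+0.953300+0.938600+0.913100))/(1+11/200) = 1727/2000 ≈ 0.863500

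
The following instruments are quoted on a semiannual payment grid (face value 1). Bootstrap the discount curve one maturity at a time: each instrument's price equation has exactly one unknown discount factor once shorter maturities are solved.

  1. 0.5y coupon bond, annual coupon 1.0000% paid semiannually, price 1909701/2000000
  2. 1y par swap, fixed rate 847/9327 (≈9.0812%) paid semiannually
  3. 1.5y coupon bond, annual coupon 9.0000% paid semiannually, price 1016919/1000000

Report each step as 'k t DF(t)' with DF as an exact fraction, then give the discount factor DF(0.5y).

1 1/2 9501/10000
2 1 9153/10000
3 3/2 558/625
DF(0.5y) = 9501/10000 ≈ 0.950100

step 1 [0.5y] bond c/2=1/200: DF=(1909701/2000000 − 1/200·(0))/(1+1/200) = 9501/10000 ≈ 0.950100
step 2 [1y] swap r/2=847/18654: DF=(1 − 847/18654·(0.950100))/(1+847/18654) = 9153/10000 ≈ 0.915300
step 3 [1.5y] bond c/2=9/200: DF=(1016919/1000000 − 9/200·(0.950100+0.915300))/(1+9/200) = 558/625 ≈ 0.892800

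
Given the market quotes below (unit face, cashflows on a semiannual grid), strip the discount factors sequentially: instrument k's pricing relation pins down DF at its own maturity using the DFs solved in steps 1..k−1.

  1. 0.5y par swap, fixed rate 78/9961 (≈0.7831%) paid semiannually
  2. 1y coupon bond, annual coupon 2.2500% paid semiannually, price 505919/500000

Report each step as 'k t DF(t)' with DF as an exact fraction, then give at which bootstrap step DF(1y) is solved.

step 1 [0.5y] swap r/2=39/9961: DF=(1 − 39/9961·(0))/(1+39/9961) = 9961/10000 ≈ 0.996100
step 2 [1y] bond c/2=9/800: DF=(505919/500000 − 9/800·(0.996100))/(1+9/800) = 1979/2000 ≈ 0.989500

1 1/2 9961/10000
2 1 1979/2000
DF(1y) is solved at step 2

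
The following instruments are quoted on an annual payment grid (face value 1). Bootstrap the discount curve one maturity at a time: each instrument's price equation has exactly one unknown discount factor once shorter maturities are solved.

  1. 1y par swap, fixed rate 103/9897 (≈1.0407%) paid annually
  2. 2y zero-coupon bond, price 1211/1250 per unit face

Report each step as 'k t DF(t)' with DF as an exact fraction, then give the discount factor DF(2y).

1 1 9897/10000
2 2 1211/1250
DF(2y) = 1211/1250 ≈ 0.968800

step 1 [1y] swap r/1=103/9897: DF=(1 − 103/9897·(0))/(1+103/9897) = 9897/10000 ≈ 0.989700
step 2 [2y] zero: DF = P = 1211/1250 ≈ 0.968800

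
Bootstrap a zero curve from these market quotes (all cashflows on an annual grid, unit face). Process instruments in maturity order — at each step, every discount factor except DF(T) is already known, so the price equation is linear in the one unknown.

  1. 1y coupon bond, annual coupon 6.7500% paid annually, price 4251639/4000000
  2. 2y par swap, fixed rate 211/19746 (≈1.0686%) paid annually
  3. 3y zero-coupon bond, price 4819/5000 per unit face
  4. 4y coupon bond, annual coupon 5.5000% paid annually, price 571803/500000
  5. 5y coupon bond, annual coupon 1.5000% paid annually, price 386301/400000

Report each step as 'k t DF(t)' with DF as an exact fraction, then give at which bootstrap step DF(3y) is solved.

step 1 [1y] bond c/1=27/400: DF=(4251639/4000000 − 27/400·(0))/(1+27/400) = 9957/10000 ≈ 0.995700
step 2 [2y] swap r/1=211/19746: DF=(1 − 211/19746·(0.995700))/(1+211/19746) = 9789/10000 ≈ 0.978900
step 3 [3y] zero: DF = P = 4819/5000 ≈ 0.963800
step 4 [4y] bond c/1=11/200: DF=(571803/500000 − 11/200·(0.995700+0.978900+0.963800))/(1+11/200) = 2327/2500 ≈ 0.930800
step 5 [5y] bond c/1=3/200: DF=(386301/400000 − 3/200·(0.995700+0.978900+0.963800+0.930800))/(1+3/200) = 8943/10000 ≈ 0.894300

1 1 9957/10000
2 2 9789/10000
3 3 4819/5000
4 4 2327/2500
5 5 8943/10000
DF(3y) is solved at step 3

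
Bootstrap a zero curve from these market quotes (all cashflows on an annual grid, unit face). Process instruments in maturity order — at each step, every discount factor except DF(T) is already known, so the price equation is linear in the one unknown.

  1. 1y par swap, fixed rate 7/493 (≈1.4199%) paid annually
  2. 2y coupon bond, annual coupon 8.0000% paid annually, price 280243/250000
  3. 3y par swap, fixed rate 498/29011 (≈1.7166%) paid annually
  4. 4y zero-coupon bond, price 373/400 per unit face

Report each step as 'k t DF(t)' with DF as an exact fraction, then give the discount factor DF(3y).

1 1 493/500
2 2 9649/10000
3 3 4751/5000
4 4 373/400
DF(3y) = 4751/5000 ≈ 0.950200

step 1 [1y] swap r/1=7/493: DF=(1 − 7/493·(0))/(1+7/493) = 493/500 ≈ 0.986000
step 2 [2y] bond c/1=2/25: DF=(280243/250000 − 2/25·(0.986000))/(1+2/25) = 9649/10000 ≈ 0.964900
step 3 [3y] swap r/1=498/29011: DF=(1 − 498/29011·(0.986000+0.964900))/(1+498/29011) = 4751/5000 ≈ 0.950200
step 4 [4y] zero: DF = P = 373/400 ≈ 0.932500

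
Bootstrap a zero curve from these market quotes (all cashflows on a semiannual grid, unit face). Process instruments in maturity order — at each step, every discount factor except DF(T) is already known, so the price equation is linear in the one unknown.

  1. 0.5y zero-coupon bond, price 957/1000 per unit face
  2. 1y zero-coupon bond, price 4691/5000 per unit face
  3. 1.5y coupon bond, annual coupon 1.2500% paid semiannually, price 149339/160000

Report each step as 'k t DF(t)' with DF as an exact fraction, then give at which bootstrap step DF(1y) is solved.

step 1 [0.5y] zero: DF = P = 957/1000 ≈ 0.957000
step 2 [1y] zero: DF = P = 4691/5000 ≈ 0.938200
step 3 [1.5y] bond c/2=1/160: DF=(149339/160000 − 1/160·(0.957000+0.938200))/(1+1/160) = 4579/5000 ≈ 0.915800

1 1/2 957/1000
2 1 4691/5000
3 3/2 4579/5000
DF(1y) is solved at step 2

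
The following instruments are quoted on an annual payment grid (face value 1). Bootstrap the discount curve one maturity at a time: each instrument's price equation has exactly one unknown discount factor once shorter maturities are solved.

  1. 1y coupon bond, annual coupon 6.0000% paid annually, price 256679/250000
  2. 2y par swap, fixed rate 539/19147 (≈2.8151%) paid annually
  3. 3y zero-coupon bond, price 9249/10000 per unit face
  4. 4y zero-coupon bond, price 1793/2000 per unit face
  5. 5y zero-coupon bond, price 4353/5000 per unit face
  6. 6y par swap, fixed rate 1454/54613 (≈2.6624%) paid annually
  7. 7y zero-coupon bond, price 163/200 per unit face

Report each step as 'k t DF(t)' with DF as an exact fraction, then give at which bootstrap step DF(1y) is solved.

step 1 [1y] bond c/1=3/50: DF=(256679/250000 − 3/50·(0))/(1+3/50) = 4843/5000 ≈ 0.968600
step 2 [2y] swap r/1=539/19147: DF=(1 − 539/19147·(0.968600))/(1+539/19147) = 9461/10000 ≈ 0.946100
step 3 [3y] zero: DF = P = 9249/10000 ≈ 0.924900
step 4 [4y] zero: DF = P = 1793/2000 ≈ 0.896500
step 5 [5y] zero: DF = P = 4353/5000 ≈ 0.870600
step 6 [6y] swap r/1=1454/54613: DF=(1 − 1454/54613·(0.968600+0.946100+0.924900+0.896500+0.870600))/(1+1454/54613) = 4273/5000 ≈ 0.854600
step 7 [7y] zero: DF = P = 163/200 ≈ 0.815000

1 1 4843/5000
2 2 9461/10000
3 3 9249/10000
4 4 1793/2000
5 5 4353/5000
6 6 4273/5000
7 7 163/200
DF(1y) is solved at step 1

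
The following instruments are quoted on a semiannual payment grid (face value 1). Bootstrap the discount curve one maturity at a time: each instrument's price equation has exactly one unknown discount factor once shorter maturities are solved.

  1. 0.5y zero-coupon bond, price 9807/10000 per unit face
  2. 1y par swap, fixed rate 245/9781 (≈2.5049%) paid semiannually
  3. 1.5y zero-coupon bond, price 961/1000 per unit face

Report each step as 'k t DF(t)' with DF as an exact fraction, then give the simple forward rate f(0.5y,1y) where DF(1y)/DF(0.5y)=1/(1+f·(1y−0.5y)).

step 1 [0.5y] zero: DF = P = 9807/10000 ≈ 0.980700
step 2 [1y] swap r/2=245/19562: DF=(1 − 245/19562·(0.980700))/(1+245/19562) = 1951/2000 ≈ 0.975500
step 3 [1.5y] zero: DF = P = 961/1000 ≈ 0.961000

1 1/2 9807/10000
2 1 1951/2000
3 3/2 961/1000
f(0.5y,1y) = ((9807/10000)/(1951/2000) − 1)/(1/2) = 104/9755 ≈ 1.0661%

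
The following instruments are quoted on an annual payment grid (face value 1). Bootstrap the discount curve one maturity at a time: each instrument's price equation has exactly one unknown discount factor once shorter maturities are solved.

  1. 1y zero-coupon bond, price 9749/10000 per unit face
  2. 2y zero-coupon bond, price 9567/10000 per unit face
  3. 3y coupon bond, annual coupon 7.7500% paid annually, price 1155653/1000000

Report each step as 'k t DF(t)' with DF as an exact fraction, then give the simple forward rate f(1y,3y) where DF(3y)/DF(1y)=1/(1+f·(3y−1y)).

step 1 [1y] zero: DF = P = 9749/10000 ≈ 0.974900
step 2 [2y] zero: DF = P = 9567/10000 ≈ 0.956700
step 3 [3y] bond c/1=31/400: DF=(1155653/1000000 − 31/400·(0.974900+0.956700))/(1+31/400) = 1167/1250 ≈ 0.933600

1 1 9749/10000
2 2 9567/10000
3 3 1167/1250
f(1y,3y) = ((9749/10000)/(1167/1250) − 1)/(2) = 413/18672 ≈ 2.2119%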